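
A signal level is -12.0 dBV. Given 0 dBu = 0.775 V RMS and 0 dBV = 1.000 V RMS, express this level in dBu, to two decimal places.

The offset between the scales is 20·log₁₀(0.775/1.000) = −2.214 dB.
So dBu = -12.0 + 2.214 = -9.79 dBu.

-9.79 dBu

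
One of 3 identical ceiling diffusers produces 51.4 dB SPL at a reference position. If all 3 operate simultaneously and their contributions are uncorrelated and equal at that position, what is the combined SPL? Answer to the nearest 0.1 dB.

3 equal incoherent sources raise the level by 10·log₁₀(3) = 4.77 dB.
L_total = 51.4 + 4.77 = 56.2 dB SPL.

56.2 dB SPL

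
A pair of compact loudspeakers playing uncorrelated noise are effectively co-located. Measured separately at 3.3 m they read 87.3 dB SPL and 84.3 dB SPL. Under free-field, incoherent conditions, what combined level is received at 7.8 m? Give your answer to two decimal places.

81.59 dB SPL

Combined at 3.3 m: 10·log₁₀(10^(87.3/10)+10^(84.3/10)) = 89.064 dB SPL.
Then apply −20·log₁₀(7.8/3.3) = -7.472 dB → 81.59 dB SPL.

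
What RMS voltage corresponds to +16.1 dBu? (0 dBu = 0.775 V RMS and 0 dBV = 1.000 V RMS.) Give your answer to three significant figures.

V = 0.775 V × 10^(+16.1/20).
= 0.775 × 6.383 = 4.95 V.

4.95 V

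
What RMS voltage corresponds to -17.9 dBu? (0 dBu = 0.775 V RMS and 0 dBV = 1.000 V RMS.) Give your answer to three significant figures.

0.0987 V

V = 0.775 V × 10^(-17.9/20).
= 0.775 × 0.1274 = 0.0987 V.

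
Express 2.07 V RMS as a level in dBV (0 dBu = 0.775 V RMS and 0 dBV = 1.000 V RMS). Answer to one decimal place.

dBV = 20·log₁₀(V / 1.000 V).
20·log₁₀(2.07/1.000) = +6.3 dBV.

+6.3 dBV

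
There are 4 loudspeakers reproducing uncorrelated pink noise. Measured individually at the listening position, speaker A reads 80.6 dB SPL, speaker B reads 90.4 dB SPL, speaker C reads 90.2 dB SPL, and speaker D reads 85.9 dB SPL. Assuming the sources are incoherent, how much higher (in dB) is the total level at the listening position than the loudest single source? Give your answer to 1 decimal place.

3.8 dB

Incoherent sources sum as intensities:
L_total = 10·log₁₀(10^(80.6/10) + 10^(90.4/10) + 10^(90.2/10) + 10^(85.9/10)) = 94.23 dB SPL.
Excess over the loudest (90.4 dB): 94.23 − 90.4 = 3.8 dB.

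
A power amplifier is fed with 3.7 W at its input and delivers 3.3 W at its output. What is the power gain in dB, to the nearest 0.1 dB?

For a power ratio, dB = 10·log₁₀(P₂/P₁).
10·log₁₀(3.3/3.7) = 10·log₁₀(0.8919) = -0.5 dB.

-0.5 dB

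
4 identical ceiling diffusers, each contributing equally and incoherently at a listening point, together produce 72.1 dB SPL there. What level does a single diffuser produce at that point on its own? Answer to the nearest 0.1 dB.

4 equal incoherent sources add 10·log₁₀(4) = 6.02 dB over one source.
L_one = 72.1 − 6.02 = 66.1 dB SPL.

66.1 dB SPL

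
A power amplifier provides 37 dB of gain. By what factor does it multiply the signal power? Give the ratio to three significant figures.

5010

Power ratio = 10^(dB/10).
10^(37/10) = 10^(3.700) = 5010.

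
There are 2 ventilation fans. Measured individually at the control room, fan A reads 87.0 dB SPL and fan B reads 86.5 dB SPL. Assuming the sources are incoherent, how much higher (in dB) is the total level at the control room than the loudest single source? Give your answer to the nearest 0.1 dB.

Add the sources as powers (linear), then convert back to dB:
L_total = 10·log₁₀(10^(87.0/10) + 10^(86.5/10)) = 89.77 dB SPL.
Excess over the loudest (87.0 dB): 89.77 − 87.0 = 2.8 dB.

2.8 dB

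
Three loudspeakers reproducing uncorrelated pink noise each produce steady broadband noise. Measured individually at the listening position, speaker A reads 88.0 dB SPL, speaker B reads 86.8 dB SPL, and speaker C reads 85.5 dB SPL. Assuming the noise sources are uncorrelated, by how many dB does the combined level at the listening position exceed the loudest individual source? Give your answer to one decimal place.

Uncorrelated sources add in intensity (power), not in dB.
L_total = 10·log₁₀(10^(88.0/10) + 10^(86.8/10) + 10^(85.5/10)) = 91.66 dB SPL.
Excess over the loudest (88.0 dB): 91.66 − 88.0 = 3.7 dB.

3.7 dB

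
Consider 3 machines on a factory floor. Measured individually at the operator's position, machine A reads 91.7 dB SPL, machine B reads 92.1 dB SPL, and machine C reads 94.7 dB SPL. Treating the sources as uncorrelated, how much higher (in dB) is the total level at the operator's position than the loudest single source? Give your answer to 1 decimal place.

Add the sources as powers (linear), then convert back to dB:
L_total = 10·log₁₀(10^(91.7/10) + 10^(92.1/10) + 10^(94.7/10)) = 97.82 dB SPL.
Excess over the loudest (94.7 dB): 97.82 − 94.7 = 3.1 dB.

3.1 dB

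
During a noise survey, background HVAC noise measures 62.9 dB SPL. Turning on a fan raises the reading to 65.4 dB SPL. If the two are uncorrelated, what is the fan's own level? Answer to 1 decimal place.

Background correction is a power subtraction:
L_src = 10·log₁₀(10^(65.4/10) − 10^(62.9/10)) = 10·log₁₀(1518000) = 61.8 dB SPL.

61.8 dB SPL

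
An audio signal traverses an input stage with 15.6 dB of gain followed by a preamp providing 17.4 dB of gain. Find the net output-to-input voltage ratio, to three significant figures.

44.7

Net gain = 15.6 + 17.4 = 33.0 dB.
Voltage ratio = 10^(33.0/20) = 44.7.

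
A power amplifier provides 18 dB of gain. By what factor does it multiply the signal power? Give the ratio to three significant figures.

63.1

Power ratio = 10^(dB/10).
10^(18/10) = 10^(1.800) = 63.1.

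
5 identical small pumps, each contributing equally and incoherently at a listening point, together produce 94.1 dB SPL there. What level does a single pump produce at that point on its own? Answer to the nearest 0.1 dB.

87.1 dB SPL

5 equal incoherent sources add 10·log₁₀(5) = 6.99 dB over one source.
L_one = 94.1 − 6.99 = 87.1 dB SPL.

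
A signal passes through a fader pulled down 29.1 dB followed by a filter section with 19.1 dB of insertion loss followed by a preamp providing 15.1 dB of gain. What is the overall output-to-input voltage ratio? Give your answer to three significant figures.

0.0221

Net gain = (−29.1) + (−19.1) + 15.1 = -33.1 dB.
Voltage ratio = 10^(-33.1/20) = 0.0221.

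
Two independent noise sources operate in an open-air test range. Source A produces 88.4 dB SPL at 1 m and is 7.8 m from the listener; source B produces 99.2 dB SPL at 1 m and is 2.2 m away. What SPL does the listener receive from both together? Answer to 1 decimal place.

92.4 dB SPL

At the listener: L_A = 88.4 − 20·log₁₀(7.8) = 70.56 dB; L_B = 99.2 − 20·log₁₀(2.2) = 92.35 dB.
Combined: 10·log₁₀(10^(70.56/10)+10^(92.35/10)) = 92.4 dB SPL.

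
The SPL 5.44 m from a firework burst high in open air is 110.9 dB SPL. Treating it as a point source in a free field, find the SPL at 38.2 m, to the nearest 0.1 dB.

94.0 dB SPL

For a point source in a free field, ΔL = −20·log₁₀(d₂/d₁).
ΔL = −20·log₁₀(38.2/5.44) = -16.93 dB, so L₂ = 110.9 + (-16.93) = 94.0 dB SPL.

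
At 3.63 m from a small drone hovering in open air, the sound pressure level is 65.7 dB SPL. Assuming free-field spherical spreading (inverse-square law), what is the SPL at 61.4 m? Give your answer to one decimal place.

For a point source in a free field, ΔL = −20·log₁₀(d₂/d₁).
ΔL = −20·log₁₀(61.4/3.63) = -24.57 dB, so L₂ = 65.7 + (-24.57) = 41.1 dB SPL.

41.1 dB SPL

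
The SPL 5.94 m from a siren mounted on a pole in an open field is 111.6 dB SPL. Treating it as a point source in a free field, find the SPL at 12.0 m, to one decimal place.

105.5 dB SPL

Free-field point source: level drops by 20·log₁₀ of the distance ratio.
ΔL = −20·log₁₀(12.0/5.94) = -6.11 dB, so L₂ = 111.6 + (-6.11) = 105.5 dB SPL.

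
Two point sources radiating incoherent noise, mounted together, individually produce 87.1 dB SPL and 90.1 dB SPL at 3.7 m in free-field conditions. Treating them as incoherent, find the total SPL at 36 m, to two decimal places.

Combined at 3.7 m: 10·log₁₀(10^(87.1/10)+10^(90.1/10)) = 91.864 dB SPL.
Then apply −20·log₁₀(36/3.7) = -19.762 dB → 72.10 dB SPL.

72.10 dB SPL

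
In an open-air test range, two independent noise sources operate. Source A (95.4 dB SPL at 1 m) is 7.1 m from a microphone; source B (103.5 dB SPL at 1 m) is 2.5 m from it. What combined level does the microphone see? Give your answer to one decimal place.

At the listener: L_A = 95.4 − 20·log₁₀(7.1) = 78.37 dB; L_B = 103.5 − 20·log₁₀(2.5) = 95.54 dB.
Combined: 10·log₁₀(10^(78.37/10)+10^(95.54/10)) = 95.6 dB SPL.

95.6 dB SPL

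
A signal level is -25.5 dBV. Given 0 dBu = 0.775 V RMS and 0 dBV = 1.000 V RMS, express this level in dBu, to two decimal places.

The offset between the scales is 20·log₁₀(0.775/1.000) = −2.214 dB.
So dBu = -25.5 + 2.214 = -23.29 dBu.

-23.29 dBu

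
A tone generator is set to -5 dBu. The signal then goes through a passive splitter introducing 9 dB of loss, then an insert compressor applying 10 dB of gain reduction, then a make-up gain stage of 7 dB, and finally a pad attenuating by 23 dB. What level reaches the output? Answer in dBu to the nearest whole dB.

-40 dBu

Gain stages sum in dB:
-5 − 9 − 10 + 7 − 23 = -40 dBu.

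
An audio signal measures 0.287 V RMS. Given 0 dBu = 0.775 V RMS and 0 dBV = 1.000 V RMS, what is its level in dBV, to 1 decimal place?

dBV = 20·log₁₀(V / 1.000 V).
20·log₁₀(0.287/1.000) = -10.8 dBV.

-10.8 dBV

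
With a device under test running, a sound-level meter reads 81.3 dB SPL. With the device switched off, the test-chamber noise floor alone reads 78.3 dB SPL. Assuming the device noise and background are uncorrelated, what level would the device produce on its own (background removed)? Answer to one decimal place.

Remove the background by subtracting linear intensities:
L_src = 10·log₁₀(10^(81.3/10) − 10^(78.3/10)) = 10·log₁₀(67290000) = 78.3 dB SPL.

78.3 dB SPL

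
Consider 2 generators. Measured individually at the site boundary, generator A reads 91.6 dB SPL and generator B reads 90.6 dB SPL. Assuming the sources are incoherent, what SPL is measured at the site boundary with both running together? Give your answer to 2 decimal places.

Add the sources as powers (linear), then convert back to dB:
L_total = 10·log₁₀(10^(91.6/10) + 10^(90.6/10)) = 10·log₁₀(2594000000) = 94.14 dB SPL.

94.14 dB SPL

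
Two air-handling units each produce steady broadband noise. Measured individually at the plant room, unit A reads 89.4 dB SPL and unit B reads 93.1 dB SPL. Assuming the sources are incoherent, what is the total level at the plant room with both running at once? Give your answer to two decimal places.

94.64 dB SPL

Uncorrelated sources add in intensity (power), not in dB.
L_total = 10·log₁₀(10^(89.4/10) + 10^(93.1/10)) = 10·log₁₀(2913000000) = 94.64 dB SPL.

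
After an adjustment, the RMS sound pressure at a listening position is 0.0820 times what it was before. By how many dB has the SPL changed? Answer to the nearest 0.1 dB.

Sound pressure is an amplitude quantity: ΔL = 20·log₁₀(p₂/p₁).
20·log₁₀(0.0820) = -21.7 dB.

-21.7 dB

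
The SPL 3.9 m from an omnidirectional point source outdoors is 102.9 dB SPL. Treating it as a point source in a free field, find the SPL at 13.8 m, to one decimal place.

91.9 dB SPL

For a point source in a free field, ΔL = −20·log₁₀(d₂/d₁).
ΔL = −20·log₁₀(13.8/3.9) = -10.98 dB, so L₂ = 102.9 + (-10.98) = 91.9 dB SPL.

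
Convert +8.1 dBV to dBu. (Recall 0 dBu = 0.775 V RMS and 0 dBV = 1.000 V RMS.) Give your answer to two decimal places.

The offset between the scales is 20·log₁₀(0.775/1.000) = −2.214 dB.
So dBu = +8.1 + 2.214 = +10.31 dBu.

+10.31 dBu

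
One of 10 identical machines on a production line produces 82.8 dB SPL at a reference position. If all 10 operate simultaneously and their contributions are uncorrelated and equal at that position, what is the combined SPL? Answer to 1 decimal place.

92.8 dB SPL

10 equal incoherent sources raise the level by 10·log₁₀(10) = 10.00 dB.
L_total = 82.8 + 10.00 = 92.8 dB SPL.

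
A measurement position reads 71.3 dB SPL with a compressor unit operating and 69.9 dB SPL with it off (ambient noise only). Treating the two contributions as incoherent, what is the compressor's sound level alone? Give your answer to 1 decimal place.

65.7 dB SPL

Background correction is a power subtraction:
L_src = 10·log₁₀(10^(71.3/10) − 10^(69.9/10)) = 10·log₁₀(3717000) = 65.7 dB SPL.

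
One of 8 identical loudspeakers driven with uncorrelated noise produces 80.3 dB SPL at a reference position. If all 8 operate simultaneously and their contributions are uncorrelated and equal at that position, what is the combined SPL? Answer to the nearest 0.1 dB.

8 equal incoherent sources raise the level by 10·log₁₀(8) = 9.03 dB.
L_total = 80.3 + 9.03 = 89.3 dB SPL.

89.3 dB SPL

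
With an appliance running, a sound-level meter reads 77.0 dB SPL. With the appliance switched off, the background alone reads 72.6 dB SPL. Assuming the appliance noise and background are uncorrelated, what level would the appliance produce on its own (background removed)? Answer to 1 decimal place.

75.0 dB SPL

Remove the background by subtracting linear intensities:
L_src = 10·log₁₀(10^(77.0/10) − 10^(72.6/10)) = 10·log₁₀(31920000) = 75.0 dB SPL.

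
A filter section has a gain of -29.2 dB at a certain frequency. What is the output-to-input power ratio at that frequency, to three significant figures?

Power ratio = 10^(dB/10).
10^(-29.2/10) = 10^(-2.920) = 0.00120.

0.00120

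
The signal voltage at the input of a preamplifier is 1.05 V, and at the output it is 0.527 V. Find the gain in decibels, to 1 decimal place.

-6.0 dB

Voltage is an amplitude quantity, so gain = 20·log₁₀(V_out/V_in).
20·log₁₀(0.527/1.05) = 20·log₁₀(0.5019) = -6.0 dB.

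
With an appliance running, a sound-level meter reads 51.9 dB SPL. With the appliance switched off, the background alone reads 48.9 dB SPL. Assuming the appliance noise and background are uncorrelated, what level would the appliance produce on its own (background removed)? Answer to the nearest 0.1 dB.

Background correction is a power subtraction:
L_src = 10·log₁₀(10^(51.9/10) − 10^(48.9/10)) = 10·log₁₀(77260) = 48.9 dB SPL.

48.9 dB SPL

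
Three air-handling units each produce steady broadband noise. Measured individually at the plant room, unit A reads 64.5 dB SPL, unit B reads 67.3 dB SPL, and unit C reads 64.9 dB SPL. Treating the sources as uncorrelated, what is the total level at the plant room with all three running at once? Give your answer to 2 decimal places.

Uncorrelated sources add in intensity (power), not in dB.
L_total = 10·log₁₀(10^(64.5/10) + 10^(67.3/10) + 10^(64.9/10)) = 10·log₁₀(11280000) = 70.52 dB SPL.

70.52 dB SPL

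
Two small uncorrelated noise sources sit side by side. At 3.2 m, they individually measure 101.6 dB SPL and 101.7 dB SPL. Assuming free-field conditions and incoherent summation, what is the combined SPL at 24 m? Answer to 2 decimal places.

87.16 dB SPL

Combined at 3.2 m: 10·log₁₀(10^(101.6/10)+10^(101.7/10)) = 104.661 dB SPL.
Then apply −20·log₁₀(24/3.2) = -17.501 dB → 87.16 dB SPL.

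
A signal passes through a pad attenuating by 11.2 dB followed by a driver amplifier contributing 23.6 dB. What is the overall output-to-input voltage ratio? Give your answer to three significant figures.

Net gain = (−11.2) + 23.6 = 12.4 dB.
Voltage ratio = 10^(12.4/20) = 4.17.

4.17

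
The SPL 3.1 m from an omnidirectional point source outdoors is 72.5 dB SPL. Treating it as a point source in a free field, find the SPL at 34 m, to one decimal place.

For a point source in a free field, ΔL = −20·log₁₀(d₂/d₁).
ΔL = −20·log₁₀(34/3.1) = -20.80 dB, so L₂ = 72.5 + (-20.80) = 51.7 dB SPL.

51.7 dB SPL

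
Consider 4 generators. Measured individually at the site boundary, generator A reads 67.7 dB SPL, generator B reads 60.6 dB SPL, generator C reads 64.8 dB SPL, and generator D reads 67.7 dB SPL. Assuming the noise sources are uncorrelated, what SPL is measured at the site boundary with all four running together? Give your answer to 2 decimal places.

72.03 dB SPL

Incoherent sources sum as intensities:
L_total = 10·log₁₀(10^(67.7/10) + 10^(60.6/10) + 10^(64.8/10) + 10^(67.7/10)) = 10·log₁₀(15940000) = 72.03 dB SPL.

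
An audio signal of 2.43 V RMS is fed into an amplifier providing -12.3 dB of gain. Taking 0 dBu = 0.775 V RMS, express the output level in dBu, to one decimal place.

-2.4 dBu

Input level: 20·log₁₀(2.43/0.775) = 9.93 dBu.
Output: 9.93 − 12.3 = -2.4 dBu.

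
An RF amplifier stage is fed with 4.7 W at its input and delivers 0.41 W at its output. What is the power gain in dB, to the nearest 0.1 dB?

-10.6 dB

For a power ratio, dB = 10·log₁₀(P₂/P₁).
10·log₁₀(0.41/4.7) = 10·log₁₀(0.08723) = -10.6 dB.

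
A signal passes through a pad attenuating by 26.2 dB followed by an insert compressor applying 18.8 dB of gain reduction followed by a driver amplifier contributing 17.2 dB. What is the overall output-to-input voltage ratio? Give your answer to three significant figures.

Net gain = (−26.2) + (−18.8) + 17.2 = -27.8 dB.
Voltage ratio = 10^(-27.8/20) = 0.0407.

0.0407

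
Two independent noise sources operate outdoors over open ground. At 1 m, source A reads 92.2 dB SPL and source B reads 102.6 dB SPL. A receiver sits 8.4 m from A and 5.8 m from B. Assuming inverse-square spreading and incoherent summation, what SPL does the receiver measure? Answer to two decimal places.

87.52 dB SPL

At the listener: L_A = 92.2 − 20·log₁₀(8.4) = 73.714 dB; L_B = 102.6 − 20·log₁₀(5.8) = 87.331 dB.
Combined: 10·log₁₀(10^(73.714/10)+10^(87.331/10)) = 87.52 dB SPL.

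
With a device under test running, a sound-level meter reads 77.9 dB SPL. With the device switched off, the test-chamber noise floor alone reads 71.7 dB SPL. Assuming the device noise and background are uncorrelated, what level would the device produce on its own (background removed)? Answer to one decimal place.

76.7 dB SPL

Remove the background by subtracting linear intensities:
L_src = 10·log₁₀(10^(77.9/10) − 10^(71.7/10)) = 10·log₁₀(46870000) = 76.7 dB SPL.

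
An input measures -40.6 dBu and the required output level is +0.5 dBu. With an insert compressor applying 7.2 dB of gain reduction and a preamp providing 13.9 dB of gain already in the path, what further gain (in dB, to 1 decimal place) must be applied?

The required make-up gain is the shortfall in the dB sum.
G = +0.5 − (-40.6) + 7.2 − 13.9 = 34.4 dB.

34.4 dB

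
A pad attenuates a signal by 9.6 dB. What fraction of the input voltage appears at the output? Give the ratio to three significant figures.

0.331

Voltage ratio = 10^(dB/20).
10^(-9.6/20) = 10^(-0.4800) = 0.331.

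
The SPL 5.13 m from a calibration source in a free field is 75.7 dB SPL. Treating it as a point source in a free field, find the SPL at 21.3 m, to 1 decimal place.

63.3 dB SPL

Inverse-square spreading gives ΔL = −20·log₁₀(d₂/d₁).
ΔL = −20·log₁₀(21.3/5.13) = -12.37 dB, so L₂ = 75.7 + (-12.37) = 63.3 dB SPL.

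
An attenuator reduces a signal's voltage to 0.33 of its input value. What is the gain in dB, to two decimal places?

Voltage is an amplitude quantity, so gain = 20·log₁₀(V_out/V_in).
20·log₁₀(0.33) = -9.63 dB.

-9.63 dB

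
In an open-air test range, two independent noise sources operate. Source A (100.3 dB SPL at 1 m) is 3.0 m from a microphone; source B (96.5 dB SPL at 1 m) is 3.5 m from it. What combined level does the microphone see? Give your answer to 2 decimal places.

At the listener: L_A = 100.3 − 20·log₁₀(3.0) = 90.758 dB; L_B = 96.5 − 20·log₁₀(3.5) = 85.619 dB.
Combined: 10·log₁₀(10^(90.758/10)+10^(85.619/10)) = 91.92 dB SPL.

91.92 dB SPL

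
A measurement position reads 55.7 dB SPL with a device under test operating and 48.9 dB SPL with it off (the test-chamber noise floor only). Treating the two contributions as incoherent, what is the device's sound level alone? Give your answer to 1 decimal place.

Remove the background by subtracting linear intensities:
L_src = 10·log₁₀(10^(55.7/10) − 10^(48.9/10)) = 10·log₁₀(293900) = 54.7 dB SPL.

54.7 dB SPL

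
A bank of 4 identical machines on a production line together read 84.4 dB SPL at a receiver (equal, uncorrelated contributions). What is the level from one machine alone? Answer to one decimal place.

78.4 dB SPL

4 equal incoherent sources add 10·log₁₀(4) = 6.02 dB over one source.
L_one = 84.4 − 6.02 = 78.4 dB SPL.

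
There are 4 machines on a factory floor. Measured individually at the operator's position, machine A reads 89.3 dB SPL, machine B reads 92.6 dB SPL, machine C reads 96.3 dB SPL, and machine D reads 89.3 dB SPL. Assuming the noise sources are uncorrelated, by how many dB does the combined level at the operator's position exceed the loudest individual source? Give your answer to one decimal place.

Add the sources as powers (linear), then convert back to dB:
L_total = 10·log₁₀(10^(89.3/10) + 10^(92.6/10) + 10^(96.3/10) + 10^(89.3/10)) = 98.91 dB SPL.
Excess over the loudest (96.3 dB): 98.91 − 96.3 = 2.6 dB.

2.6 dB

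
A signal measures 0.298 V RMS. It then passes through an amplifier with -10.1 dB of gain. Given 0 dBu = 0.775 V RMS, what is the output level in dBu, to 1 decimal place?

Input level: 20·log₁₀(0.298/0.775) = -8.30 dBu.
Output: -8.30 − 10.1 = -18.4 dBu.

-18.4 dBu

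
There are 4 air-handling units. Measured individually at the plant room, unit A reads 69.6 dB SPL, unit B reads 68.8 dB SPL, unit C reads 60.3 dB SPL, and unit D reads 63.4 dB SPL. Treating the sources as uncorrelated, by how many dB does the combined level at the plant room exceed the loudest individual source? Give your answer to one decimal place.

Uncorrelated sources add in intensity (power), not in dB.
L_total = 10·log₁₀(10^(69.6/10) + 10^(68.8/10) + 10^(60.3/10) + 10^(63.4/10)) = 73.00 dB SPL.
Excess over the loudest (69.6 dB): 73.00 − 69.6 = 3.4 dB.

3.4 dB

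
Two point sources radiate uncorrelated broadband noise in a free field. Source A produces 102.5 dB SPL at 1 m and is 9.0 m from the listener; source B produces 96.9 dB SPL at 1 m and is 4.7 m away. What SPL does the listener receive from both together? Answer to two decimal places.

86.45 dB SPL

At the listener: L_A = 102.5 − 20·log₁₀(9.0) = 83.415 dB; L_B = 96.9 − 20·log₁₀(4.7) = 83.458 dB.
Combined: 10·log₁₀(10^(83.415/10)+10^(83.458/10)) = 86.45 dB SPL.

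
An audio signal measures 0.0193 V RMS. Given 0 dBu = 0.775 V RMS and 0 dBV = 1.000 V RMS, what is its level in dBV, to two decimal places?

-34.29 dBV

dBV = 20·log₁₀(V / 1.000 V).
20·log₁₀(0.0193/1.000) = -34.29 dBV.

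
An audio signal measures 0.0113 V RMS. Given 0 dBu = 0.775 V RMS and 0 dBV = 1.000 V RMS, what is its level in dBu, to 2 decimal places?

dBu = 20·log₁₀(V / 0.775 V).
20·log₁₀(0.0113/0.775) = -36.72 dBu.

-36.72 dBu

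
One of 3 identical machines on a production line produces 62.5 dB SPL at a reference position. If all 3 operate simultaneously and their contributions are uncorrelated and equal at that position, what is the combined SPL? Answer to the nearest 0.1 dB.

67.3 dB SPL

3 equal incoherent sources raise the level by 10·log₁₀(3) = 4.77 dB.
L_total = 62.5 + 4.77 = 67.3 dB SPL.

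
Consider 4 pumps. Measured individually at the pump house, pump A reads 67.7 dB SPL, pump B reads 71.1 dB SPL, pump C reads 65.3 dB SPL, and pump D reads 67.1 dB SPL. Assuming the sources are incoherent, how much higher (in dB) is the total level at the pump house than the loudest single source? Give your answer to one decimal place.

3.3 dB

Add the sources as powers (linear), then convert back to dB:
L_total = 10·log₁₀(10^(67.7/10) + 10^(71.1/10) + 10^(65.3/10) + 10^(67.1/10)) = 74.36 dB SPL.
Excess over the loudest (71.1 dB): 74.36 − 71.1 = 3.3 dB.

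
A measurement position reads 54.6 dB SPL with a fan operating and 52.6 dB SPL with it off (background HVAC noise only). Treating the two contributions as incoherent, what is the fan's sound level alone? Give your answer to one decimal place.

50.3 dB SPL

Remove the background by subtracting linear intensities:
L_src = 10·log₁₀(10^(54.6/10) − 10^(52.6/10)) = 10·log₁₀(106400) = 50.3 dB SPL.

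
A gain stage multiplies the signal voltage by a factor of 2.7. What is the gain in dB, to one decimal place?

Voltage is an amplitude quantity, so gain = 20·log₁₀(V_out/V_in).
20·log₁₀(2.7) = 8.6 dB.

8.6 dB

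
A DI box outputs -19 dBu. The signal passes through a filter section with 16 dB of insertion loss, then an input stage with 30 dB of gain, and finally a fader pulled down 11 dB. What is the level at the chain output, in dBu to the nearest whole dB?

Gain stages sum in dB:
-19 − 16 + 30 − 11 = -16 dBu.

-16 dBu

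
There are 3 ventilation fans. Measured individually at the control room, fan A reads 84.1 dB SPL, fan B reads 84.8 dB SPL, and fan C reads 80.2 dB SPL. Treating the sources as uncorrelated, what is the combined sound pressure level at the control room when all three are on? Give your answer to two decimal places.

88.22 dB SPL

Add the sources as powers (linear), then convert back to dB:
L_total = 10·log₁₀(10^(84.1/10) + 10^(84.8/10) + 10^(80.2/10)) = 10·log₁₀(663700000) = 88.22 dB SPL.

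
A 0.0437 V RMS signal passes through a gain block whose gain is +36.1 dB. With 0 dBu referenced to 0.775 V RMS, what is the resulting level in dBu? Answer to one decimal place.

+11.1 dBu

Input level: 20·log₁₀(0.0437/0.775) = -24.98 dBu.
Output: -24.98 + 36.1 = +11.1 dBu.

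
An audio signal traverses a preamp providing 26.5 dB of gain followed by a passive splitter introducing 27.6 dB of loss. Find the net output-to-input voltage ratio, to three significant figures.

0.881

Net gain = 26.5 + (−27.6) = -1.1 dB.
Voltage ratio = 10^(-1.1/20) = 0.881.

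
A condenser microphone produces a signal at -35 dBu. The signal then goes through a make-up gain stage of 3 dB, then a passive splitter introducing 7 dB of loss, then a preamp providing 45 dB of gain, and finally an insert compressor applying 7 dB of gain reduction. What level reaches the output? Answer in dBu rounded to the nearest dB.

Cascaded gains and losses add directly in dB.
-35 + 3 − 7 + 45 − 7 = -1 dBu.

-1 dBu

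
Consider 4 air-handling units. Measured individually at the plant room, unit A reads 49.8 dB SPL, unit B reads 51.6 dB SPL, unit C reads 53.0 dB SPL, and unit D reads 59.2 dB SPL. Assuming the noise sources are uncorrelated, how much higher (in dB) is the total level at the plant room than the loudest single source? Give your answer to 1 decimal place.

1.8 dB

Incoherent sources sum as intensities:
L_total = 10·log₁₀(10^(49.8/10) + 10^(51.6/10) + 10^(53.0/10) + 10^(59.2/10)) = 61.04 dB SPL.
Excess over the loudest (59.2 dB): 61.04 − 59.2 = 1.8 dB.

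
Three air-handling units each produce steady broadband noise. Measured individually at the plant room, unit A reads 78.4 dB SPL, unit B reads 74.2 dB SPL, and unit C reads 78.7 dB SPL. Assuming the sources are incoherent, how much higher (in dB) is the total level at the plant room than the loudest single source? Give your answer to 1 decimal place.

3.6 dB

Incoherent sources sum as intensities:
L_total = 10·log₁₀(10^(78.4/10) + 10^(74.2/10) + 10^(78.7/10)) = 82.29 dB SPL.
Excess over the loudest (78.7 dB): 82.29 − 78.7 = 3.6 dB.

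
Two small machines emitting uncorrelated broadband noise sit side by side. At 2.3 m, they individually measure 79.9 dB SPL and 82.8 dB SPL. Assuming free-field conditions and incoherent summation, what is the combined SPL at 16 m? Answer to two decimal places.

67.75 dB SPL

Combined at 2.3 m: 10·log₁₀(10^(79.9/10)+10^(82.8/10)) = 84.598 dB SPL.
Then apply −20·log₁₀(16/2.3) = -16.848 dB → 67.75 dB SPL.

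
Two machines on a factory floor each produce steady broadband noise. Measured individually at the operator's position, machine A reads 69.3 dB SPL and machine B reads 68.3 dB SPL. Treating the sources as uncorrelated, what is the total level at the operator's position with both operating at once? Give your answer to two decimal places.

71.84 dB SPL

Add the sources as powers (linear), then convert back to dB:
L_total = 10·log₁₀(10^(69.3/10) + 10^(68.3/10)) = 10·log₁₀(15270000) = 71.84 dB SPL.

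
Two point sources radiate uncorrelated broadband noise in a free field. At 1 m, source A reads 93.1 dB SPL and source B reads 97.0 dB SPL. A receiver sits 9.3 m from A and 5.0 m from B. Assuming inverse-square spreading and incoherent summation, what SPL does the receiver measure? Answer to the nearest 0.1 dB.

At the listener: L_A = 93.1 − 20·log₁₀(9.3) = 73.73 dB; L_B = 97.0 − 20·log₁₀(5.0) = 83.02 dB.
Combined: 10·log₁₀(10^(73.73/10)+10^(83.02/10)) = 83.5 dB SPL.

83.5 dB SPL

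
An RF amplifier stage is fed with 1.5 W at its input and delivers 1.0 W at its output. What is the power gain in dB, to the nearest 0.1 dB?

-1.8 dB

Power is a power quantity, so gain = 10·log₁₀(P_out/P_in).
10·log₁₀(1.0/1.5) = 10·log₁₀(0.6667) = -1.8 dB.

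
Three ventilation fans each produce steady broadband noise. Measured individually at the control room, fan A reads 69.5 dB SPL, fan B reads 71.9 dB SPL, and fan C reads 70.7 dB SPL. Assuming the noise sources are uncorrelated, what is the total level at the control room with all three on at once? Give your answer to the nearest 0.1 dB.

75.6 dB SPL

Add the sources as powers (linear), then convert back to dB:
L_total = 10·log₁₀(10^(69.5/10) + 10^(71.9/10) + 10^(70.7/10)) = 10·log₁₀(36150000) = 75.6 dB SPL.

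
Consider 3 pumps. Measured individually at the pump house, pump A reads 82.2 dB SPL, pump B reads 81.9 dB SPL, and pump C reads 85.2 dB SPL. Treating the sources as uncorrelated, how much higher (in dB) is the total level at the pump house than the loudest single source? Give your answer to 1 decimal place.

2.9 dB

Incoherent sources sum as intensities:
L_total = 10·log₁₀(10^(82.2/10) + 10^(81.9/10) + 10^(85.2/10)) = 88.14 dB SPL.
Excess over the loudest (85.2 dB): 88.14 − 85.2 = 2.9 dB.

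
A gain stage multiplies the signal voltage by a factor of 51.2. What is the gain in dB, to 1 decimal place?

Voltage is an amplitude quantity, so gain = 20·log₁₀(V_out/V_in).
20·log₁₀(51.2) = 34.2 dB.

34.2 dB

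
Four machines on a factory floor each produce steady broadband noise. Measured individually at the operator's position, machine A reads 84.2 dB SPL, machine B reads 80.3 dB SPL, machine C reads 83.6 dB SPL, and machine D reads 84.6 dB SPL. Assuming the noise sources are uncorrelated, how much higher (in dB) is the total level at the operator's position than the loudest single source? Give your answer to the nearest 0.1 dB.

4.9 dB

Incoherent sources sum as intensities:
L_total = 10·log₁₀(10^(84.2/10) + 10^(80.3/10) + 10^(83.6/10) + 10^(84.6/10)) = 89.48 dB SPL.
Excess over the loudest (84.6 dB): 89.48 − 84.6 = 4.9 dB.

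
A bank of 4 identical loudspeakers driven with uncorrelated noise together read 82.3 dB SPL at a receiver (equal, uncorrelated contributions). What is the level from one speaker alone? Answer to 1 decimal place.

4 equal incoherent sources add 10·log₁₀(4) = 6.02 dB over one source.
L_one = 82.3 − 6.02 = 76.3 dB SPL.

76.3 dB SPL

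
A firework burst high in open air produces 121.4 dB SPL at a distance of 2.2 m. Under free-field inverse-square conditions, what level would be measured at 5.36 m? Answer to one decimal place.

113.7 dB SPL

Free-field point source: level drops by 20·log₁₀ of the distance ratio.
ΔL = −20·log₁₀(5.36/2.2) = -7.73 dB, so L₂ = 121.4 + (-7.73) = 113.7 dB SPL.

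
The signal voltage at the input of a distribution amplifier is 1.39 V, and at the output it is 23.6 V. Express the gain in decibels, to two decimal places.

24.60 dB

Voltage is an amplitude quantity, so gain = 20·log₁₀(V_out/V_in).
20·log₁₀(23.6/1.39) = 20·log₁₀(16.98) = 24.60 dB.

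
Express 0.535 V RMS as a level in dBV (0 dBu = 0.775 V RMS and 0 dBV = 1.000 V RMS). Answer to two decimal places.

dBV = 20·log₁₀(V / 1.000 V).
20·log₁₀(0.535/1.000) = -5.43 dBV.

-5.43 dBV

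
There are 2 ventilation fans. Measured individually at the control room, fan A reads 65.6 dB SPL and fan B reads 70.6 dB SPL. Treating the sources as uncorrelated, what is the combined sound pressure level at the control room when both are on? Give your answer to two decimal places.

71.79 dB SPL

Add the sources as powers (linear), then convert back to dB:
L_total = 10·log₁₀(10^(65.6/10) + 10^(70.6/10)) = 10·log₁₀(15110000) = 71.79 dB SPL.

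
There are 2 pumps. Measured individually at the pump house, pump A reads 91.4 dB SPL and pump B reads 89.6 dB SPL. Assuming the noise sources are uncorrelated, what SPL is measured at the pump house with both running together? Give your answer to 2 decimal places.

93.60 dB SPL

Incoherent sources sum as intensities:
L_total = 10·log₁₀(10^(91.4/10) + 10^(89.6/10)) = 10·log₁₀(2292000000) = 93.60 dB SPL.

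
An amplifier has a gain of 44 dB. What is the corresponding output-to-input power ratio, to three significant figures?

25100

Power ratio = 10^(dB/10).
10^(44/10) = 10^(4.400) = 25100.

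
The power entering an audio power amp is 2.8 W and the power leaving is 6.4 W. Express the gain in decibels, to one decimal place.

Power is a power quantity, so gain = 10·log₁₀(P_out/P_in).
10·log₁₀(6.4/2.8) = 10·log₁₀(2.286) = 3.6 dB.

3.6 dB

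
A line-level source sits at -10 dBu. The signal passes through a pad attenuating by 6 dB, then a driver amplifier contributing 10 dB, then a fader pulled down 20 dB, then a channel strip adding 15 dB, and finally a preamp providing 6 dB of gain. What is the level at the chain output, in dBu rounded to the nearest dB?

Cascaded gains and losses add directly in dB.
-10 − 6 + 10 − 20 + 15 + 6 = -5 dBu.

-5 dBu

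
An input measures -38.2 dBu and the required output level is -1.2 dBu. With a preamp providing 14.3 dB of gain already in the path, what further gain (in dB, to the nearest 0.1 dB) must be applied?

The required make-up gain is the shortfall in the dB sum.
G = -1.2 − (-38.2) − 14.3 = 22.7 dB.

22.7 dB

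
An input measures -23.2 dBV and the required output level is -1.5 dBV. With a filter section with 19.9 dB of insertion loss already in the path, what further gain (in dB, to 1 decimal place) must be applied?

The required make-up gain is the shortfall in the dB sum.
G = -1.5 − (-23.2) + 19.9 = 41.6 dB.

41.6 dB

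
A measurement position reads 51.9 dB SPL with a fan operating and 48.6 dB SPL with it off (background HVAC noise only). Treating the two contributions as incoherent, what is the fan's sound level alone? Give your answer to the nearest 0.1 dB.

49.2 dB SPL

Background correction is a power subtraction:
L_src = 10·log₁₀(10^(51.9/10) − 10^(48.6/10)) = 10·log₁₀(82440) = 49.2 dB SPL.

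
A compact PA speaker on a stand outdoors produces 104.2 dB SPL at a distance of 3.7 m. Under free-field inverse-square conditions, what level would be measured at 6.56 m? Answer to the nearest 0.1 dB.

Inverse-square spreading gives ΔL = −20·log₁₀(d₂/d₁).
ΔL = −20·log₁₀(6.56/3.7) = -4.97 dB, so L₂ = 104.2 + (-4.97) = 99.2 dB SPL.

99.2 dB SPL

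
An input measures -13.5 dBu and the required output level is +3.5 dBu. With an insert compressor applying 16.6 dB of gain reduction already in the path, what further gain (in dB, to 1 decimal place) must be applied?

The required make-up gain is the shortfall in the dB sum.
G = +3.5 − (-13.5) + 16.6 = 33.6 dB.

33.6 dB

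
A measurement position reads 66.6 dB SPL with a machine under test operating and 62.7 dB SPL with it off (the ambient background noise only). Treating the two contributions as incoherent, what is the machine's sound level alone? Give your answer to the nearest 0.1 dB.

64.3 dB SPL

Remove the background by subtracting linear intensities:
L_src = 10·log₁₀(10^(66.6/10) − 10^(62.7/10)) = 10·log₁₀(2709000) = 64.3 dB SPL.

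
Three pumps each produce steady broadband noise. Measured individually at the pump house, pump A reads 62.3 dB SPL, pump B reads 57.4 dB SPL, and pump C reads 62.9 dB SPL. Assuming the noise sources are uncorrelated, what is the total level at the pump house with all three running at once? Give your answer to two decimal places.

Incoherent sources sum as intensities:
L_total = 10·log₁₀(10^(62.3/10) + 10^(57.4/10) + 10^(62.9/10)) = 10·log₁₀(4198000) = 66.23 dB SPL.

66.23 dB SPL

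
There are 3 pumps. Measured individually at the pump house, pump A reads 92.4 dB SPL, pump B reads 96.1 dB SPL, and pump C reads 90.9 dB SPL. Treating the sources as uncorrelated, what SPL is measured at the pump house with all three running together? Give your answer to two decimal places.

Add the sources as powers (linear), then convert back to dB:
L_total = 10·log₁₀(10^(92.4/10) + 10^(96.1/10) + 10^(90.9/10)) = 10·log₁₀(7042000000) = 98.48 dB SPL.

98.48 dB SPL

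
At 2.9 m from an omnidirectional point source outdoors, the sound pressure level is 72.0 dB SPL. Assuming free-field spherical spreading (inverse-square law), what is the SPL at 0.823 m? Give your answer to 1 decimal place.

82.9 dB SPL

Free-field point source: level drops by 20·log₁₀ of the distance ratio.
ΔL = −20·log₁₀(0.823/2.9) = 10.94 dB, so L₂ = 72.0 + (10.94) = 82.9 dB SPL.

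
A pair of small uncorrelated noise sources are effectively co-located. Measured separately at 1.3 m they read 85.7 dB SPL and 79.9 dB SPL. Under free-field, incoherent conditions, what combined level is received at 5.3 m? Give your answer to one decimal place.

74.5 dB SPL

Combined at 1.3 m: 10·log₁₀(10^(85.7/10)+10^(79.9/10)) = 86.71 dB SPL.
Then apply −20·log₁₀(5.3/1.3) = -12.21 dB → 74.5 dB SPL.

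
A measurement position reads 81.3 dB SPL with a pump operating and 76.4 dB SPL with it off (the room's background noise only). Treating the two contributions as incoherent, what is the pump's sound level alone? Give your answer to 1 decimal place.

79.6 dB SPL

Remove the background by subtracting linear intensities:
L_src = 10·log₁₀(10^(81.3/10) − 10^(76.4/10)) = 10·log₁₀(91240000) = 79.6 dB SPL.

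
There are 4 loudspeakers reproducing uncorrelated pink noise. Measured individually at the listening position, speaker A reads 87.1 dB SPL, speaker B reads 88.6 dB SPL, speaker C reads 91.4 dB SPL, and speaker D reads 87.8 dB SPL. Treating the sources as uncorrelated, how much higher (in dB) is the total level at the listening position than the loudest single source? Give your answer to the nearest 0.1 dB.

Uncorrelated sources add in intensity (power), not in dB.
L_total = 10·log₁₀(10^(87.1/10) + 10^(88.6/10) + 10^(91.4/10) + 10^(87.8/10)) = 95.08 dB SPL.
Excess over the loudest (91.4 dB): 95.08 − 91.4 = 3.7 dB.

3.7 dB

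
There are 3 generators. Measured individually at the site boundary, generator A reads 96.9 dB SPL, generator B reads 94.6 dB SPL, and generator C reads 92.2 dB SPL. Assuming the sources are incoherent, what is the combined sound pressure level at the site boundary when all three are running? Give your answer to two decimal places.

99.75 dB SPL

Uncorrelated sources add in intensity (power), not in dB.
L_total = 10·log₁₀(10^(96.9/10) + 10^(94.6/10) + 10^(92.2/10)) = 10·log₁₀(9441000000) = 99.75 dB SPL.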